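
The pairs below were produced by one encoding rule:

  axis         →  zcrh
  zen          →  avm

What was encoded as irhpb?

Each letter is replaced by its mirror in the alphabet: a↔z, b↔y, c↔x, and so on (the Atbash cipher).
Reversing it on irhpb: i↔r, r↔i, h↔s, p↔k, b↔y.

risky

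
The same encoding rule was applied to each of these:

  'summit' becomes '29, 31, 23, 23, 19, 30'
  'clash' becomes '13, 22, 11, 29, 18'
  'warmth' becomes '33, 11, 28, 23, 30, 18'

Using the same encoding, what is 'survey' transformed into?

The number is (letter's place in the alphabet, a=1) + 10.
Applying it to survey: s=19→29, u=21→31, r=18→28, v=22→32, e=5→15, y=25→35.

29, 31, 28, 32, 15, 35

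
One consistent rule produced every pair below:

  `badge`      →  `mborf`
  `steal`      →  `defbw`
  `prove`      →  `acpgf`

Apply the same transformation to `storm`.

The shift depends on letter class: consonant b→m is +11, but vowel a→b is +1. The rule splits by letter class: vowels +1, consonants +11.
For storm: s(cons)+11=d, t(cons)+11=e, o(vowel)+1=p, r(cons)+11=c, m(cons)+11=x.

depcx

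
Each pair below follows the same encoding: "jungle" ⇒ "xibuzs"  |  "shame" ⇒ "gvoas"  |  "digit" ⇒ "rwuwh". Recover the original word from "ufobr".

grand

Compare letters: j→x is +14, u→i is +14, n→b is +14 — a constant shift. It's a constant shift of +14 (ROT14).
Undoing it on ufobr: u−14=g, f−14=r, o−14=a, b−14=n, r−14=d.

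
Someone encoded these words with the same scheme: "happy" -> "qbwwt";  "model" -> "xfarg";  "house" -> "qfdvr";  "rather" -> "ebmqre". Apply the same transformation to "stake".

vmbpr

This is an affine cipher: with a=0,…,z=25, each position x becomes (17x+1) mod 26.
For stake: s(18)→17·18+1≡21=v; t(19)→17·19+1≡12=m; a(0)→17·0+1≡1=b; k(10)→17·10+1≡15=p; e(4)→17·4+1≡17=r (all mod 26).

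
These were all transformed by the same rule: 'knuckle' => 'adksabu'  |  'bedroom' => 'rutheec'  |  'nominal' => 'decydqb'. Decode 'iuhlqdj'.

Compare letters: k→a is +16, n→d is +16, u→k is +16 — a constant shift. It's a constant shift of +16 (ROT16).
Decoding iuhlqdj: i−16=s, u−16=e, h−16=r, l−16=v, q−16=a, d−16=n, j−16=t.

servant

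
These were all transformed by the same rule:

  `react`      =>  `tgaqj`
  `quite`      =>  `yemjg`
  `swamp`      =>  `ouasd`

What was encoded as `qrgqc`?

r(17)→t(19) and e(4)→g(6) fit y≡21x+0 (mod 26); the inverse of 21 mod 26 is 5. This is an affine cipher: with a=0,…,z=25, each position x becomes (21x+0) mod 26.
Decoding qrgqc: q(16)→5·(16−0)≡2=c; r(17)→5·(17−0)≡7=h; g(6)→5·(6−0)≡4=e; q(16)→5·(16−0)≡2=c; c(2)→5·(2−0)≡10=k (all mod 26).

check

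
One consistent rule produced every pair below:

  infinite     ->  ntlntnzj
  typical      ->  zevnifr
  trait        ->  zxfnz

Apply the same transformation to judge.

The shift depends on letter class: consonant n→t is +6, but vowel i→n is +5. The rule splits by letter class: vowels +5, consonants +6.
For judge: j(cons)+6=p, u(vowel)+5=z, d(cons)+6=j, g(cons)+6=m, e(vowel)+5=j.

pzjmj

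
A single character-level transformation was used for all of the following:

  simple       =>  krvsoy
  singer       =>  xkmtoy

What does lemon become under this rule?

Read the word backwards and shift each letter +6.
Applying it to lemon: reverse → nomel; then shift: n+6=t, o+6=u, m+6=s, e+6=k, l+6=r.

tuskr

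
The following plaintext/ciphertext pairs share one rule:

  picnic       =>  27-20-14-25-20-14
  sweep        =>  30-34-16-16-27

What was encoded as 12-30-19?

ash

p is letter #16 and maps to 27: an offset of 11. The number is (letter's place in the alphabet, a=1) + 11.
Undoing it on 12-30-19: 12→(12−11)÷1=1=a, 30→(30−11)÷1=19=s, 19→(19−11)÷1=8=h.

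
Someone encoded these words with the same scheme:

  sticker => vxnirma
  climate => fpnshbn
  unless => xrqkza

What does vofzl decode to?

In sticker: s→v is +3, t→x is +4, i→n is +5, c→i is +6 — the shift increases by 1 each position. Letter i (0-indexed) is shifted by i+3, so successive shifts are 3, 4, 5, ….
Reversing it on vofzl: v−3=s, o−4=k, f−5=a, z−6=t, l−7=e.

skate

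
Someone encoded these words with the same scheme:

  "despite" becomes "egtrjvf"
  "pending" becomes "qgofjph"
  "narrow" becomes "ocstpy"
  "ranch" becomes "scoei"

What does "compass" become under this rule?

dqnrbut

A repeating key of period 2 is used — shifts +1, +2 over and over.
For compass: c+1=d, o+2=q, m+1=n, p+2=r, a+1=b, s+2=u, s+1=t.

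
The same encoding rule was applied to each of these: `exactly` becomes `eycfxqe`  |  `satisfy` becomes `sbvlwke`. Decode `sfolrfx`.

The shift increases by 1 at each position, starting from +0: 0, 1, 2, ….
Reversing it on sfolrfx: s−0=s, f−1=e, o−2=m, l−3=i, r−4=n, f−5=a, x−6=r.

seminar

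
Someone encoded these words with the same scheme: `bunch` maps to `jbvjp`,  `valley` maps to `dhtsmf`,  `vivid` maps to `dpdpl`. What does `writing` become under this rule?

eyqaquo

A repeating key of period 2 is used — shifts +8, +7 over and over.
For writing: w+8=e, r+7=y, i+8=q, t+7=a, i+8=q, n+7=u, g+8=o.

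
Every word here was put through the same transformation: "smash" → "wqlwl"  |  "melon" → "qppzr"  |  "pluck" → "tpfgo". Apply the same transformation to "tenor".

The rule splits by letter class: vowels +11, consonants +4.
On tenor: t(cons)+4=x, e(vowel)+11=p, n(cons)+4=r, o(vowel)+11=z, r(cons)+4=v.

xprzv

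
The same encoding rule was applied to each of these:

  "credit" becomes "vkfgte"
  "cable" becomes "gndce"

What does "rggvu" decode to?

steep

The output letters match the input read backwards, each shifted +2: credit reversed is tiderc. The word is reversed, then every letter is shifted forward by 2.
Undoing it on rggvu: shift back: r−2=p, g−2=e, g−2=e, v−2=t, u−2=s → peets; then reverse → steep.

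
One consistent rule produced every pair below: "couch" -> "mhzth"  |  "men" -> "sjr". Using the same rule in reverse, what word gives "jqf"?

ale

The output letters match the input read backwards, each shifted +5: couch reversed is hcuoc. Read the word backwards and shift each letter +5.
Undoing it on jqf: shift back: j−5=e, q−5=l, f−5=a → ela; then reverse → ale.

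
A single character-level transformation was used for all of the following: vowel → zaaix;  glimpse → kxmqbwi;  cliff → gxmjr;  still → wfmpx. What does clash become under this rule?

gxewt

Shifts by position in vowel: pos 0: v→z (+4), pos 1: o→a (+12), pos 2: w→a (+4), pos 3: e→i (+4), pos 4: l→x (+12) — repeating every 3. A repeating key of period 3 is used — shifts +4, +12, +4 over and over.
For clash: c+4=g, l+12=x, a+4=e, s+4=w, h+12=t.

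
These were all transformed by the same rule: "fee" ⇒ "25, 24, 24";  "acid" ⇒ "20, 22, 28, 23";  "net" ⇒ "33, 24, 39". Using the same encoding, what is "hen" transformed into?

The number is (letter's place in the alphabet, a=1) + 19.
For hen: h=8→27, e=5→24, n=14→33.

27, 24, 33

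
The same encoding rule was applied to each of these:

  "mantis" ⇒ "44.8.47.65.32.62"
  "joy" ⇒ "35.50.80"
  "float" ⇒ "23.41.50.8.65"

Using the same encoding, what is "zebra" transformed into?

m(#13)→44 and a(#1)→8: differences scale by 3, so n = 3·pos + 5. Each letter becomes 3×(its alphabet position, a=1..z=26) + 5.
On zebra: z=26→83, e=5→20, b=2→11, r=18→59, a=1→8.

83.20.11.59.8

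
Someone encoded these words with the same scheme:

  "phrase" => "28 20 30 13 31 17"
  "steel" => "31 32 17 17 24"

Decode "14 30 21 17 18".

p is letter #16 and maps to 28: an offset of 12. Each letter is replaced by its alphabet position (a=1..z=26) + 12.
Decoding 14 30 21 17 18: 14→(14−12)÷1=2=b, 30→(30−12)÷1=18=r, 21→(21−12)÷1=9=i, 17→(17−12)÷1=5=e, 18→(18−12)÷1=6=f.

brief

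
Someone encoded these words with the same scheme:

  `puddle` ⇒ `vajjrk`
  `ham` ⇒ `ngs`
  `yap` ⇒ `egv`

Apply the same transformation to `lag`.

Every letter moves 6 places later in the alphabet, wrapping around z→a.
Applying it to lag: l+6=r, a+6=g, g+6=m.

rgm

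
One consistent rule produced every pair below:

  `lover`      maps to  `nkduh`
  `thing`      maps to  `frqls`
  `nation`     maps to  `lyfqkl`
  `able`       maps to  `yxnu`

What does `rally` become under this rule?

l(11)→n(13) and o(14)→k(10) fit y≡25x+24 (mod 26); the inverse of 25 mod 26 is 25. This is an affine cipher: with a=0,…,z=25, each position x becomes (25x+24) mod 26.
On rally: r(17)→25·17+24≡7=h; a(0)→25·0+24≡24=y; l(11)→25·11+24≡13=n; l(11)→25·11+24≡13=n; y(24)→25·24+24≡0=a (all mod 26).

hynna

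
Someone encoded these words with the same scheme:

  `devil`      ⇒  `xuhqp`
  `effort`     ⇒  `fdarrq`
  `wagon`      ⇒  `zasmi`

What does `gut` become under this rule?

The output letters match the input read backwards, each shifted +12: devil reversed is lived. Two steps: reverse the string, then apply a Caesar shift of +12.
Applying it to gut: reverse → tug; then shift: t+12=f, u+12=g, g+12=s.

fgs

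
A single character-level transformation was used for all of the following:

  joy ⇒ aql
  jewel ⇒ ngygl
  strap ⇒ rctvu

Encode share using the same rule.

gtcju

The output letters match the input read backwards, each shifted +2: joy reversed is yoj. The word is reversed, then every letter is shifted forward by 2.
Applying it to share: reverse → erahs; then shift: e+2=g, r+2=t, a+2=c, h+2=j, s+2=u.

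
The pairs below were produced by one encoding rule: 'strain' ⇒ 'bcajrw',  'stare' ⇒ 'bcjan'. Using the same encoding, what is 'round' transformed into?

axdwm

It's a constant shift of +9 (ROT9).
Applying it to round: r+9=a, o+9=x, u+9=d, n+9=w, d+9=m.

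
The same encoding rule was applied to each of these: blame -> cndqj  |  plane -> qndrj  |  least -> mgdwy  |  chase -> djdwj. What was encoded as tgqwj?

sense

Letter i (0-indexed) is shifted by i+1, so successive shifts are 1, 2, 3, ….
Reversing it on tgqwj: t−1=s, g−2=e, q−3=n, w−4=s, j−5=e.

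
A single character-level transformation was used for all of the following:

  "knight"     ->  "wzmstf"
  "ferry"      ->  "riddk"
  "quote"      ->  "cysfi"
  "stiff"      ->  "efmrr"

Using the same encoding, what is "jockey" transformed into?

vsowik

The shift depends on letter class: consonant k→w is +12, but vowel i→m is +4. Two shifts are in play — +4 for a/e/i/o/u, +12 for every other letter.
On jockey: j(cons)+12=v, o(vowel)+4=s, c(cons)+12=o, k(cons)+12=w, e(vowel)+4=i, y(cons)+12=k.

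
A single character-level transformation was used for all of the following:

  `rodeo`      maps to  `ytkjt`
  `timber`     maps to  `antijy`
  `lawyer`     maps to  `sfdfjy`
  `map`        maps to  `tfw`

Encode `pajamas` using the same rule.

wfqftfz

The rule splits by letter class: vowels +5, consonants +7.
For pajamas: p(cons)+7=w, a(vowel)+5=f, j(cons)+7=q, a(vowel)+5=f, m(cons)+7=t, a(vowel)+5=f, s(cons)+7=z.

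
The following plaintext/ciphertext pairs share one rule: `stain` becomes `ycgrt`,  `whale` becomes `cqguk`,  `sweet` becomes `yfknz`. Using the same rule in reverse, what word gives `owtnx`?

A repeating key of period 2 is used — shifts +6, +9 over and over.
Reversing it on owtnx: o−6=i, w−9=n, t−6=n, n−9=e, x−6=r.

inner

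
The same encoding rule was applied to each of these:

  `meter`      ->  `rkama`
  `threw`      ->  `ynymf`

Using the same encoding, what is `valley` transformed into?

In meter: m→r is +5, e→k is +6, t→a is +7, e→m is +8 — the shift increases by 1 each position. Letter i (0-indexed) is shifted by i+5, so successive shifts are 5, 6, 7, ….
For valley: v+5=a, a+6=g, l+7=s, l+8=t, e+9=n, y+10=i.

agstni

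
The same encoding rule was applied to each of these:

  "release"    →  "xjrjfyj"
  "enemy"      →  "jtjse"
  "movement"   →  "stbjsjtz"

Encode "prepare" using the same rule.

The rule splits by letter class: vowels +5, consonants +6.
On prepare: p(cons)+6=v, r(cons)+6=x, e(vowel)+5=j, p(cons)+6=v, a(vowel)+5=f, r(cons)+6=x, e(vowel)+5=j.

vxjvfxj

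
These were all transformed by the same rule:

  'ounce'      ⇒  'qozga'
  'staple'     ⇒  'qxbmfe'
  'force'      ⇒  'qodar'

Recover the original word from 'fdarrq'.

effort

The output letters match the input read backwards, each shifted +12: ounce reversed is ecnuo. The word is reversed, then every letter is shifted forward by 12.
Undoing it on fdarrq: shift back: f−12=t, d−12=r, a−12=o, r−12=f, r−12=f, q−12=e → troffe; then reverse → effort.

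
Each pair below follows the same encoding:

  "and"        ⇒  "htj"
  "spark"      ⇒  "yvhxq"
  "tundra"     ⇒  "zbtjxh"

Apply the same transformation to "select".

The shift depends on letter class: consonant n→t is +6, but vowel a→h is +7. Vowels shift forward by 7 and consonants shift forward by 6.
On select: s(cons)+6=y, e(vowel)+7=l, l(cons)+6=r, e(vowel)+7=l, c(cons)+6=i, t(cons)+6=z.

ylrliz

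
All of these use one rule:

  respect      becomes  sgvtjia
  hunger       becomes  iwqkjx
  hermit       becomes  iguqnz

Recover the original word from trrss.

Letter i (0-indexed) is shifted by i+1, so successive shifts are 1, 2, 3, ….
Reversing it on trrss: t−1=s, r−2=p, r−3=o, s−4=o, s−5=n.

spoon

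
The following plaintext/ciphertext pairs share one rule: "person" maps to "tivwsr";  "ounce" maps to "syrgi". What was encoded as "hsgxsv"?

doctor

Compare letters: p→t is +4, e→i is +4, r→v is +4 — a constant shift. It's a constant shift of +4 (ROT4).
Reversing it on hsgxsv: h−4=d, s−4=o, g−4=c, x−4=t, s−4=o, v−4=r.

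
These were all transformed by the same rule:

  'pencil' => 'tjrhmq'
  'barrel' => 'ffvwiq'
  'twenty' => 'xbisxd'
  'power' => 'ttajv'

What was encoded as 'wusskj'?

Shifts by position in pencil: pos 0: p→t (+4), pos 1: e→j (+5), pos 2: n→r (+4), pos 3: c→h (+5) — repeating every 2. A repeating key of period 2 is used — shifts +4, +5 over and over.
Reversing it on wusskj: w−4=s, u−5=p, s−4=o, s−5=n, k−4=g, j−5=e.

sponge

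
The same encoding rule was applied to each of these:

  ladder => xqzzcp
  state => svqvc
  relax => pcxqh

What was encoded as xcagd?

lemon

l(11)→x(23) and a(0)→q(16) fit y≡3x+16 (mod 26); the inverse of 3 mod 26 is 9. Each letter's alphabet position (a=0..z=25) is mapped through 3·x+16 mod 26 — an affine cipher.
Decoding xcagd: x(23)→9·(23−16)≡11=l; c(2)→9·(2−16)≡4=e; a(0)→9·(0−16)≡12=m; g(6)→9·(6−16)≡14=o; d(3)→9·(3−16)≡13=n (all mod 26).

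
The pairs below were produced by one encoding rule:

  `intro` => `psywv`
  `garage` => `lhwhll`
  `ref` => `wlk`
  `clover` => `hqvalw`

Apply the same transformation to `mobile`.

The shift depends on letter class: consonant n→s is +5, but vowel i→p is +7. Vowels shift forward by 7 and consonants shift forward by 5.
For mobile: m(cons)+5=r, o(vowel)+7=v, b(cons)+5=g, i(vowel)+7=p, l(cons)+5=q, e(vowel)+7=l.

rvgpql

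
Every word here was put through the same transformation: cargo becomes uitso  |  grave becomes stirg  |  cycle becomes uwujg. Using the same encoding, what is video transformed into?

rengo

c(2)→u(20) and a(0)→i(8) fit y≡19x+8 (mod 26); the inverse of 19 mod 26 is 11. This is an affine cipher: with a=0,…,z=25, each position x becomes (19x+8) mod 26.
On video: v(21)→19·21+8≡17=r; i(8)→19·8+8≡4=e; d(3)→19·3+8≡13=n; e(4)→19·4+8≡6=g; o(14)→19·14+8≡14=o (all mod 26).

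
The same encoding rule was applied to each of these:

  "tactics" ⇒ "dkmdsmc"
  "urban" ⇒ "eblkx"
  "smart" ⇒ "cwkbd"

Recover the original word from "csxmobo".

sincere

This is a Caesar cipher with shift 10.
Undoing it on csxmobo: c−10=s, s−10=i, x−10=n, m−10=c, o−10=e, b−10=r, o−10=e.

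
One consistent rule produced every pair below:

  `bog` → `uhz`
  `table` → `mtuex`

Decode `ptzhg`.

wagon

Compare letters: b→u is +19, o→h is +19, g→z is +19 — a constant shift. Every letter moves 19 places later in the alphabet, wrapping around z→a.
Reversing it on ptzhg: p−19=w, t−19=a, z−19=g, h−19=o, g−19=n.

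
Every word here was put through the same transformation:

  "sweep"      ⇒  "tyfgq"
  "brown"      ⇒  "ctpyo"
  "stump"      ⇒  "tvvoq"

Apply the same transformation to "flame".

A repeating key of period 2 is used — shifts +1, +2 over and over.
Applying it to flame: f+1=g, l+2=n, a+1=b, m+2=o, e+1=f.

gnbof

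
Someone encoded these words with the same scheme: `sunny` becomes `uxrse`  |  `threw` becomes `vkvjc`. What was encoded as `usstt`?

In sunny: s→u is +2, u→x is +3, n→r is +4, n→s is +5 — the shift increases by 1 each position. Each letter shifts forward by (position + 2), i.e. 2, 3, 4, … — the shift grows by one for each successive letter.
Reversing it on usstt: u−2=s, s−3=p, s−4=o, t−5=o, t−6=n.

spoon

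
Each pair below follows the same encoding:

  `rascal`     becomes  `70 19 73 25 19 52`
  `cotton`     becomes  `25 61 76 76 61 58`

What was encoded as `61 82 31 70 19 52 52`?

r(#18)→70 and a(#1)→19: differences scale by 3, so n = 3·pos + 16. Each letter becomes 3×(its alphabet position, a=1..z=26) + 16.
Reversing it on 61 82 31 70 19 52 52: 61→(61−16)÷3=15=o, 82→(82−16)÷3=22=v, 31→(31−16)÷3=5=e, 70→(70−16)÷3=18=r, 19→(19−16)÷3=1=a, 52→(52−16)÷3=12=l, 52→(52−16)÷3=12=l.

overall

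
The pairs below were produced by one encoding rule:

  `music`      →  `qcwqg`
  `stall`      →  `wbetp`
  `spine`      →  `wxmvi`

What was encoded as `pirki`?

Shifts by position in music: pos 0: m→q (+4), pos 1: u→c (+8), pos 2: s→w (+4), pos 3: i→q (+8) — repeating every 2. The shifts repeat in a cycle of length 2: positions 0,1,… shift by +4, +8, then the pattern repeats.
Decoding pirki: p−4=l, i−8=a, r−4=n, k−8=c, i−4=e.

lance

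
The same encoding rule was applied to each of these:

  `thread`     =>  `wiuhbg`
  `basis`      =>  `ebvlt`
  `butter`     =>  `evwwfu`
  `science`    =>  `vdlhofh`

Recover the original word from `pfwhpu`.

meteor

The shifts repeat in a cycle of length 3: positions 0,1,… shift by +3, +1, +3, then the pattern repeats.
Reversing it on pfwhpu: p−3=m, f−1=e, w−3=t, h−3=e, p−1=o, u−3=r.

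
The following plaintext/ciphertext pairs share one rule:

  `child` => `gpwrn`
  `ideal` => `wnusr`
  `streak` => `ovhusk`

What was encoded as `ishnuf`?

garden

c(2)→g(6) and h(7)→p(15) fit y≡7x+18 (mod 26); the inverse of 7 mod 26 is 15. Treating letters as 0–25, the rule is x ↦ 7x + 18 (mod 26).
Undoing it on ishnuf: i(8)→15·(8−18)≡6=g; s(18)→15·(18−18)≡0=a; h(7)→15·(7−18)≡17=r; n(13)→15·(13−18)≡3=d; u(20)→15·(20−18)≡4=e; f(5)→15·(5−18)≡13=n (all mod 26).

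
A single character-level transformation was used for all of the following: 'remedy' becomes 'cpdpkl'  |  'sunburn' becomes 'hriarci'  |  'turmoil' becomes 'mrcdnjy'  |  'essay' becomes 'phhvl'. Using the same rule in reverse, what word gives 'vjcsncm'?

This is an affine cipher: with a=0,…,z=25, each position x becomes (5x+21) mod 26.
Reversing it on vjcsncm: v(21)→21·(21−21)≡0=a; j(9)→21·(9−21)≡8=i; c(2)→21·(2−21)≡17=r; s(18)→21·(18−21)≡15=p; n(13)→21·(13−21)≡14=o; c(2)→21·(2−21)≡17=r; m(12)→21·(12−21)≡19=t (all mod 26).

airport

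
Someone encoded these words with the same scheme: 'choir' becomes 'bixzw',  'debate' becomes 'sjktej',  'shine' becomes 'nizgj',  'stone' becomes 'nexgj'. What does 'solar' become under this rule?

This is an affine cipher: with a=0,…,z=25, each position x becomes (17x+19) mod 26.
On solar: s(18)→17·18+19≡13=n; o(14)→17·14+19≡23=x; l(11)→17·11+19≡24=y; a(0)→17·0+19≡19=t; r(17)→17·17+19≡22=w (all mod 26).

nxytw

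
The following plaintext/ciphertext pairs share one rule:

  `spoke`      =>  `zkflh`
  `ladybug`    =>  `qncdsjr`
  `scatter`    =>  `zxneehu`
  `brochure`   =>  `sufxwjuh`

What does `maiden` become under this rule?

Each letter's alphabet position (a=0..z=25) is mapped through 5·x+13 mod 26 — an affine cipher.
Applying it to maiden: m(12)→5·12+13≡21=v; a(0)→5·0+13≡13=n; i(8)→5·8+13≡1=b; d(3)→5·3+13≡2=c; e(4)→5·4+13≡7=h; n(13)→5·13+13≡0=a (all mod 26).

vnbcha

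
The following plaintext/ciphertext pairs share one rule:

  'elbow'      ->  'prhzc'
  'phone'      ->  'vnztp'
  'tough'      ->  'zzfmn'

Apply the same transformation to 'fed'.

The shift depends on letter class: consonant l→r is +6, but vowel e→p is +11. The rule splits by letter class: vowels +11, consonants +6.
On fed: f(cons)+6=l, e(vowel)+11=p, d(cons)+6=j.

lpj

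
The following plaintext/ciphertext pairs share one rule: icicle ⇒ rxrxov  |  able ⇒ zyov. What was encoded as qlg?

jot

Each pair mirrors across the alphabet (i↔r, c↔x, i↔r): positions sum to 25. Each letter is replaced by its mirror in the alphabet: a↔z, b↔y, c↔x, and so on (the Atbash cipher).
Decoding qlg: q↔j, l↔o, g↔t.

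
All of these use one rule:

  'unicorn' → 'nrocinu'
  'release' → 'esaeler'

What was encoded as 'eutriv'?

virtue

The output letters match the input read backwards: unicorn reversed is nrocinu. It's just the letters in reverse order.
Decoding eutriv: then reverse → virtue.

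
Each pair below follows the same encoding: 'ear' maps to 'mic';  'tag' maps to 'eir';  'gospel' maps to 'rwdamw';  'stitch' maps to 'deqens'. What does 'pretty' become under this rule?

acmeej

The shift depends on letter class: consonant r→c is +11, but vowel e→m is +8. The rule splits by letter class: vowels +8, consonants +11.
On pretty: p(cons)+11=a, r(cons)+11=c, e(vowel)+8=m, t(cons)+11=e, t(cons)+11=e, y(cons)+11=j.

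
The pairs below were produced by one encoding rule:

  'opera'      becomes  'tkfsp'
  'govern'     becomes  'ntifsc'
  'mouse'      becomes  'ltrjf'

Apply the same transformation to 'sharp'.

o(14)→t(19) and p(15)→k(10) fit y≡17x+15 (mod 26); the inverse of 17 mod 26 is 23. Each letter's alphabet position (a=0..z=25) is mapped through 17·x+15 mod 26 — an affine cipher.
For sharp: s(18)→17·18+15≡9=j; h(7)→17·7+15≡4=e; a(0)→17·0+15≡15=p; r(17)→17·17+15≡18=s; p(15)→17·15+15≡10=k (all mod 26).

jepsk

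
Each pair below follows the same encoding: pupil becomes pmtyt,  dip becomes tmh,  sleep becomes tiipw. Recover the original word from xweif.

The output letters match the input read backwards, each shifted +4: pupil reversed is lipup. The word is reversed, then every letter is shifted forward by 4.
Decoding xweif: shift back: x−4=t, w−4=s, e−4=a, i−4=e, f−4=b → tsaeb; then reverse → beast.

beast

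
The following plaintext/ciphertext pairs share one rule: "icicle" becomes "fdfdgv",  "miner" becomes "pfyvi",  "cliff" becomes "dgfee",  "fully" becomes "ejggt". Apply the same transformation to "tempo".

i(8)→f(5) and c(2)→d(3) fit y≡9x+11 (mod 26); the inverse of 9 mod 26 is 3. Treating letters as 0–25, the rule is x ↦ 9x + 11 (mod 26).
On tempo: t(19)→9·19+11≡0=a; e(4)→9·4+11≡21=v; m(12)→9·12+11≡15=p; p(15)→9·15+11≡16=q; o(14)→9·14+11≡7=h (all mod 26).

avpqh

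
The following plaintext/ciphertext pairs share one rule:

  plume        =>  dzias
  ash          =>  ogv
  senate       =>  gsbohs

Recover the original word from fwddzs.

Compare letters: p→d is +14, l→z is +14, u→i is +14 — a constant shift. This is a Caesar cipher with shift 14.
Reversing it on fwddzs: f−14=r, w−14=i, d−14=p, d−14=p, z−14=l, s−14=e.

ripple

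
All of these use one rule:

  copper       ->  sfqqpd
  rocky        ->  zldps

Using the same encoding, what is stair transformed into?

Two steps: reverse the string, then apply a Caesar shift of +1.
On stair: reverse → riats; then shift: r+1=s, i+1=j, a+1=b, t+1=u, s+1=t.

sjbut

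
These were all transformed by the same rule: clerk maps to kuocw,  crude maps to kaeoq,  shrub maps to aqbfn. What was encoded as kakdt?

crash

In clerk: c→k is +8, l→u is +9, e→o is +10, r→c is +11 — the shift increases by 1 each position. Letter i (0-indexed) is shifted by i+8, so successive shifts are 8, 9, 10, ….
Reversing it on kakdt: k−8=c, a−9=r, k−10=a, d−11=s, t−12=h.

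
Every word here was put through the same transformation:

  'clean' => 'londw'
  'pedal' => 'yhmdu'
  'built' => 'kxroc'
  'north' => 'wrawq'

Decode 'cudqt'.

A repeating key of period 2 is used — shifts +9, +3 over and over.
Undoing it on cudqt: c−9=t, u−3=r, d−9=u, q−3=n, t−9=k.

trunk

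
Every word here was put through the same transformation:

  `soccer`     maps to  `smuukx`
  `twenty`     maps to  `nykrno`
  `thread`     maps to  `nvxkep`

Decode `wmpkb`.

model

s(18)→s(18) and o(14)→m(12) fit y≡21x+4 (mod 26); the inverse of 21 mod 26 is 5. This is an affine cipher: with a=0,…,z=25, each position x becomes (21x+4) mod 26.
Decoding wmpkb: w(22)→5·(22−4)≡12=m; m(12)→5·(12−4)≡14=o; p(15)→5·(15−4)≡3=d; k(10)→5·(10−4)≡4=e; b(1)→5·(1−4)≡11=l (all mod 26).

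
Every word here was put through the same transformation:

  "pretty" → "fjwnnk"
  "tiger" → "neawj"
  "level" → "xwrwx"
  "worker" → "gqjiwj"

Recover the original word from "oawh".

p(15)→f(5) and r(17)→j(9) fit y≡15x+14 (mod 26); the inverse of 15 mod 26 is 7. Treating letters as 0–25, the rule is x ↦ 15x + 14 (mod 26).
Reversing it on oawh: o(14)→7·(14−14)≡0=a; a(0)→7·(0−14)≡6=g; w(22)→7·(22−14)≡4=e; h(7)→7·(7−14)≡3=d (all mod 26).

aged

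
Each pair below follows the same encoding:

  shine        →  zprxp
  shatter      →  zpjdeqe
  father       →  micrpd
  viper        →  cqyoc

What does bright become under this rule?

izrqsf

In shine: s→z is +7, h→p is +8, i→r is +9, n→x is +10 — the shift increases by 1 each position. Each letter shifts forward by (position + 7), i.e. 7, 8, 9, … — the shift grows by one for each successive letter.
On bright: b+7=i, r+8=z, i+9=r, g+10=q, h+11=s, t+12=f.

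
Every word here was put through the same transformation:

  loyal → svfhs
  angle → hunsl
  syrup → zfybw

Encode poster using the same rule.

wvzaly

Compare letters: l→s is +7, o→v is +7, y→f is +7 — a constant shift. It's a constant shift of +7 (ROT7).
On poster: p+7=w, o+7=v, s+7=z, t+7=a, e+7=l, r+7=y.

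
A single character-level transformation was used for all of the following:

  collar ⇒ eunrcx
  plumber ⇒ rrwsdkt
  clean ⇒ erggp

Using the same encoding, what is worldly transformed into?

yutrfra

Shifts by position in collar: pos 0: c→e (+2), pos 1: o→u (+6), pos 2: l→n (+2), pos 3: l→r (+6) — repeating every 2. It's a Vigenère-style cipher with numeric key [2,6]: position i shifts by key[i mod 2].
Applying it to worldly: w+2=y, o+6=u, r+2=t, l+6=r, d+2=f, l+6=r, y+2=a.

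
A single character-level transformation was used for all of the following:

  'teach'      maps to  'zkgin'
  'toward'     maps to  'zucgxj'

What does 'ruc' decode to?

Compare letters: t→z is +6, e→k is +6, a→g is +6 — a constant shift. This is a Caesar cipher with shift 6.
Decoding ruc: r−6=l, u−6=o, c−6=w.

low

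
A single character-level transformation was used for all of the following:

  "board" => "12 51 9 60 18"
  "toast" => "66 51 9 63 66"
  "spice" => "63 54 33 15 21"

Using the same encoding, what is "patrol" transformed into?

54 9 66 60 51 42

Each letter becomes 3×(its alphabet position, a=1..z=26) + 6.
On patrol: p=16→54, a=1→9, t=20→66, r=18→60, o=15→51, l=12→42.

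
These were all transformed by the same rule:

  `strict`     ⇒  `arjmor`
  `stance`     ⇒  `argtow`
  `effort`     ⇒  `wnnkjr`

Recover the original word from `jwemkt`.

s(18)→a(0) and t(19)→r(17) fit y≡17x+6 (mod 26); the inverse of 17 mod 26 is 23. Treating letters as 0–25, the rule is x ↦ 17x + 6 (mod 26).
Reversing it on jwemkt: j(9)→23·(9−6)≡17=r; w(22)→23·(22−6)≡4=e; e(4)→23·(4−6)≡6=g; m(12)→23·(12−6)≡8=i; k(10)→23·(10−6)≡14=o; t(19)→23·(19−6)≡13=n (all mod 26).

region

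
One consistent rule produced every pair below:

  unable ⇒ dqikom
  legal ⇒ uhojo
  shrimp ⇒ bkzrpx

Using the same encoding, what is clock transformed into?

lowln

Shifts by position in unable: pos 0: u→d (+9), pos 1: n→q (+3), pos 2: a→i (+8), pos 3: b→k (+9), pos 4: l→o (+3), pos 5: e→m (+8) — repeating every 3. A repeating key of period 3 is used — shifts +9, +3, +8 over and over.
For clock: c+9=l, l+3=o, o+8=w, c+9=l, k+3=n.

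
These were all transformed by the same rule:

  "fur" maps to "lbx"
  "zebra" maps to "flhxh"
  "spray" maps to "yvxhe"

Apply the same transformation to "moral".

svxhr

The shift depends on letter class: consonant f→l is +6, but vowel u→b is +7. Two shifts are in play — +7 for a/e/i/o/u, +6 for every other letter.
On moral: m(cons)+6=s, o(vowel)+7=v, r(cons)+6=x, a(vowel)+7=h, l(cons)+6=r.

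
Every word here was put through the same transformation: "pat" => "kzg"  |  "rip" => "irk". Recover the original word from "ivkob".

reply

Each letter is replaced by its mirror in the alphabet: a↔z, b↔y, c↔x, and so on (the Atbash cipher).
Decoding ivkob: i↔r, v↔e, k↔p, o↔l, b↔y.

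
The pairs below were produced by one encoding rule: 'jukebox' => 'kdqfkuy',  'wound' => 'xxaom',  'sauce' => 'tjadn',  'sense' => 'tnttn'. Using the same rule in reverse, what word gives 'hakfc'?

Shifts by position in jukebox: pos 0: j→k (+1), pos 1: u→d (+9), pos 2: k→q (+6), pos 3: e→f (+1), pos 4: b→k (+9), pos 5: o→u (+6) — repeating every 3. The shifts repeat in a cycle of length 3: positions 0,1,… shift by +1, +9, +6, then the pattern repeats.
Decoding hakfc: h−1=g, a−9=r, k−6=e, f−1=e, c−9=t.

greet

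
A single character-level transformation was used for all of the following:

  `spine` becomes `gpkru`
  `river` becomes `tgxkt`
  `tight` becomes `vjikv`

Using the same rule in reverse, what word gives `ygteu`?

The output letters match the input read backwards, each shifted +2: spine reversed is enips. Two steps: reverse the string, then apply a Caesar shift of +2.
Decoding ygteu: shift back: y−2=w, g−2=e, t−2=r, e−2=c, u−2=s → wercs; then reverse → screw.

screw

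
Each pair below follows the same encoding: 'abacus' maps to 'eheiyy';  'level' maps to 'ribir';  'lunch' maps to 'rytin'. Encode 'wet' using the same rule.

ciz

Vowels shift forward by 4 and consonants shift forward by 6.
For wet: w(cons)+6=c, e(vowel)+4=i, t(cons)+6=z.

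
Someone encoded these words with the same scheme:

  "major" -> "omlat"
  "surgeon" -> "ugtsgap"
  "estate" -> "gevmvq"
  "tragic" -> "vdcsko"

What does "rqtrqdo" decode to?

Shifts by position in major: pos 0: m→o (+2), pos 1: a→m (+12), pos 2: j→l (+2), pos 3: o→a (+12) — repeating every 2. A repeating key of period 2 is used — shifts +2, +12 over and over.
Reversing it on rqtrqdo: r−2=p, q−12=e, t−2=r, r−12=f, q−2=o, d−12=r, o−2=m.

perform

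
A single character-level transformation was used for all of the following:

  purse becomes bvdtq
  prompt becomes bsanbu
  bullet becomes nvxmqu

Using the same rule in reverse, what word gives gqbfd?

upper

Shifts by position in purse: pos 0: p→b (+12), pos 1: u→v (+1), pos 2: r→d (+12), pos 3: s→t (+1) — repeating every 2. A repeating key of period 2 is used — shifts +12, +1 over and over.
Decoding gqbfd: g−12=u, q−1=p, b−12=p, f−1=e, d−12=r.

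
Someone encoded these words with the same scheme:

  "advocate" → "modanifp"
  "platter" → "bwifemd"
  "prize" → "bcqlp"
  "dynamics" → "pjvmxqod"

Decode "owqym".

It's a Vigenère-style cipher with numeric key [12,11,8]: position i shifts by key[i mod 3].
Reversing it on owqym: o−12=c, w−11=l, q−8=i, y−12=m, m−11=b.

climb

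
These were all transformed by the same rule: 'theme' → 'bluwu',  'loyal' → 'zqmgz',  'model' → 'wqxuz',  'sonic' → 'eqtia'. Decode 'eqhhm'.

sorry

t(19)→b(1) and h(7)→l(11) fit y≡23x+6 (mod 26); the inverse of 23 mod 26 is 17. Each letter's alphabet position (a=0..z=25) is mapped through 23·x+6 mod 26 — an affine cipher.
Undoing it on eqhhm: e(4)→17·(4−6)≡18=s; q(16)→17·(16−6)≡14=o; h(7)→17·(7−6)≡17=r; h(7)→17·(7−6)≡17=r; m(12)→17·(12−6)≡24=y (all mod 26).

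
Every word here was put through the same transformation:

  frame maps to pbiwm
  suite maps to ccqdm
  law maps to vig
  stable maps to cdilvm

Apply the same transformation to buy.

lci

The shift depends on letter class: consonant f→p is +10, but vowel a→i is +8. Vowels shift forward by 8 and consonants shift forward by 10.
On buy: b(cons)+10=l, u(vowel)+8=c, y(cons)+10=i.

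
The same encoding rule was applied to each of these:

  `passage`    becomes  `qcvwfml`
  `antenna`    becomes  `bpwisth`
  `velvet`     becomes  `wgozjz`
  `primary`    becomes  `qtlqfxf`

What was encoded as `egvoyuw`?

In passage: p→q is +1, a→c is +2, s→v is +3, s→w is +4 — the shift increases by 1 each position. Each letter shifts forward by (position + 1), i.e. 1, 2, 3, … — the shift grows by one for each successive letter.
Reversing it on egvoyuw: e−1=d, g−2=e, v−3=s, o−4=k, y−5=t, u−6=o, w−7=p.

desktop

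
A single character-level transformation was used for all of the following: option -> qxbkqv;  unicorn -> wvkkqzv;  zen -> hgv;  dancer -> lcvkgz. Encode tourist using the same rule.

The shift depends on letter class: consonant p→x is +8, but vowel o→q is +2. The rule splits by letter class: vowels +2, consonants +8.
On tourist: t(cons)+8=b, o(vowel)+2=q, u(vowel)+2=w, r(cons)+8=z, i(vowel)+2=k, s(cons)+8=a, t(cons)+8=b.

bqwzkab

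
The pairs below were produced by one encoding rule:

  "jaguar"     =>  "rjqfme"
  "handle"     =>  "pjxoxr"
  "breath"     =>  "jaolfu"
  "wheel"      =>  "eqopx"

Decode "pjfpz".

In jaguar: j→r is +8, a→j is +9, g→q is +10, u→f is +11 — the shift increases by 1 each position. The shift increases by 1 at each position, starting from +8: 8, 9, 10, ….
Undoing it on pjfpz: p−8=h, j−9=a, f−10=v, p−11=e, z−12=n.

haven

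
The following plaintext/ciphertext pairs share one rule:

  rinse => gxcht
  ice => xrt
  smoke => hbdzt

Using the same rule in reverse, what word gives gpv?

rag

Compare letters: r→g is +15, i→x is +15, n→c is +15 — a constant shift. Every letter moves 15 places later in the alphabet, wrapping around z→a.
Reversing it on gpv: g−15=r, p−15=a, v−15=g.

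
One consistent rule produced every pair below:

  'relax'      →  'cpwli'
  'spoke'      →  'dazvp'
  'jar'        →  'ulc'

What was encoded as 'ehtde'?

Compare letters: r→c is +11, e→p is +11, l→w is +11 — a constant shift. Every letter moves 11 places later in the alphabet, wrapping around z→a.
Reversing it on ehtde: e−11=t, h−11=w, t−11=i, d−11=s, e−11=t.

twist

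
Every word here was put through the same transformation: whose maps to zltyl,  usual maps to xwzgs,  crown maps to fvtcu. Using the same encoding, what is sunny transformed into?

vystf

In whose: w→z is +3, h→l is +4, o→t is +5, s→y is +6 — the shift increases by 1 each position. The shift increases by 1 at each position, starting from +3: 3, 4, 5, ….
Applying it to sunny: s+3=v, u+4=y, n+5=s, n+6=t, y+7=f.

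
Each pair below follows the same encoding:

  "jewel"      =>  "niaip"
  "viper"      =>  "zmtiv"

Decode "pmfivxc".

liberty

Compare letters: j→n is +4, e→i is +4, w→a is +4 — a constant shift. This is a Caesar cipher with shift 4.
Decoding pmfivxc: p−4=l, m−4=i, f−4=b, i−4=e, v−4=r, x−4=t, c−4=y.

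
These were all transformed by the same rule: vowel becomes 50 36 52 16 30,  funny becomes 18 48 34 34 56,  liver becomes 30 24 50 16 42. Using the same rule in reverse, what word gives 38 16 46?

pet

Each letter becomes 2×(its alphabet position, a=1..z=26) + 6.
Undoing it on 38 16 46: 38→(38−6)÷2=16=p, 16→(16−6)÷2=5=e, 46→(46−6)÷2=20=t.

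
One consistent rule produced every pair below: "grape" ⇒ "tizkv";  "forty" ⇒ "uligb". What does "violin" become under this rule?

Each pair mirrors across the alphabet (g↔t, r↔i, a↔z): positions sum to 25. This is the alphabet-reversal cipher (Atbash): a becomes z, b becomes y, etc.
Applying it to violin: v↔e, i↔r, o↔l, l↔o, i↔r, n↔m.

erlorm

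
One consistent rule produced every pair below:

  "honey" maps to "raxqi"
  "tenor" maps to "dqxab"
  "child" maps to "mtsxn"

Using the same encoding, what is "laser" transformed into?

Shifts by position in honey: pos 0: h→r (+10), pos 1: o→a (+12), pos 2: n→x (+10), pos 3: e→q (+12) — repeating every 2. It's a Vigenère-style cipher with numeric key [10,12]: position i shifts by key[i mod 2].
On laser: l+10=v, a+12=m, s+10=c, e+12=q, r+10=b.

vmcqb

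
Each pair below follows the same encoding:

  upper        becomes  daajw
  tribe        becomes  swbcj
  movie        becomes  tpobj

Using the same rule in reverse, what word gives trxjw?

u(20)→d(3) and p(15)→a(0) fit y≡11x+17 (mod 26); the inverse of 11 mod 26 is 19. Treating letters as 0–25, the rule is x ↦ 11x + 17 (mod 26).
Reversing it on trxjw: t(19)→19·(19−17)≡12=m; r(17)→19·(17−17)≡0=a; x(23)→19·(23−17)≡10=k; j(9)→19·(9−17)≡4=e; w(22)→19·(22−17)≡17=r (all mod 26).

maker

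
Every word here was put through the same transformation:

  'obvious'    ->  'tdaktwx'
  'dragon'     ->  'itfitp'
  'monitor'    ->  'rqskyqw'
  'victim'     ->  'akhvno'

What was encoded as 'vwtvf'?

quota

Shifts by position in obvious: pos 0: o→t (+5), pos 1: b→d (+2), pos 2: v→a (+5), pos 3: i→k (+2) — repeating every 2. A repeating key of period 2 is used — shifts +5, +2 over and over.
Decoding vwtvf: v−5=q, w−2=u, t−5=o, v−2=t, f−5=a.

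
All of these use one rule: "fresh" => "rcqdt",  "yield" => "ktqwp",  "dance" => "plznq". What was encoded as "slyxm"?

Shifts by position in fresh: pos 0: f→r (+12), pos 1: r→c (+11), pos 2: e→q (+12), pos 3: s→d (+11) — repeating every 2. It's a Vigenère-style cipher with numeric key [12,11]: position i shifts by key[i mod 2].
Reversing it on slyxm: s−12=g, l−11=a, y−12=m, x−11=m, m−12=a.

gamma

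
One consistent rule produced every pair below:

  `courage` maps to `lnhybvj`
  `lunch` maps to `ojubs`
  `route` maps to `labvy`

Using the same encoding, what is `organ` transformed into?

uhnyv

The word is reversed, then every letter is shifted forward by 7.
For organ: reverse → nagro; then shift: n+7=u, a+7=h, g+7=n, r+7=y, o+7=v.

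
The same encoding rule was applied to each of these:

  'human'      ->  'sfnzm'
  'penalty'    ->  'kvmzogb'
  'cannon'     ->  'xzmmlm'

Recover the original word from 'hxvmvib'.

scenery

Each letter is replaced by its mirror in the alphabet: a↔z, b↔y, c↔x, and so on (the Atbash cipher).
Reversing it on hxvmvib: h↔s, x↔c, v↔e, m↔n, v↔e, i↔r, b↔y.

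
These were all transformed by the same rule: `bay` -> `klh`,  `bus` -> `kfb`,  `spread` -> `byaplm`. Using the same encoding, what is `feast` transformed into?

The shift depends on letter class: consonant b→k is +9, but vowel a→l is +11. The rule splits by letter class: vowels +11, consonants +9.
For feast: f(cons)+9=o, e(vowel)+11=p, a(vowel)+11=l, s(cons)+9=b, t(cons)+9=c.

oplbc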